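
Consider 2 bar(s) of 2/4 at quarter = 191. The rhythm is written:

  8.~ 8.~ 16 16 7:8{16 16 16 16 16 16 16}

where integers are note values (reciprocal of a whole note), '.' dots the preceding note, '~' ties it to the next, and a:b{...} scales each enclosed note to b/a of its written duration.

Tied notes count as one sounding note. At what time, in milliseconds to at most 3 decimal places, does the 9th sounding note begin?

1. 0.0ms @ 0 + 549.738ms (7/4)
2. 549.738ms @ 7/4 + 78.534ms (1/4)
3. 628.272ms @ 2 + 89.753ms (2/7)
4. 718.025ms @ 16/7 + 89.753ms (2/7)
5. 807.779ms @ 18/7 + 89.753ms (2/7)
6. 897.532ms @ 20/7 + 89.753ms (2/7)
7. 987.285ms @ 22/7 + 89.753ms (2/7)
8. 1077.038ms @ 24/7 + 89.753ms (2/7)
9. 1166.791ms @ 26/7 + 89.753ms (2/7)

note 9 onset = 26/7b = 1166.791ms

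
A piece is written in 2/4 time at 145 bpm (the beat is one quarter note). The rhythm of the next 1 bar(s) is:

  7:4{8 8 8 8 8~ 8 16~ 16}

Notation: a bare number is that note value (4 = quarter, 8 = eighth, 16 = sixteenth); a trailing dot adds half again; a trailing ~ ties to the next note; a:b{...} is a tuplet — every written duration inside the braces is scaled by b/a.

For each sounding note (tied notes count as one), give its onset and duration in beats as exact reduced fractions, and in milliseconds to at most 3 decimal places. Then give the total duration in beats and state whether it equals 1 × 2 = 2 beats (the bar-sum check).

1) 0.0ms=0b +118.227ms=2/7b
2) 118.227ms=2/7b +118.227ms=2/7b
3) 236.453ms=4/7b +118.227ms=2/7b
4) 354.68ms=6/7b +118.227ms=2/7b
5) 472.906ms=8/7b +236.453ms=4/7b
6) 709.36ms=12/7b +118.227ms=2/7b
Σ=2b of 2 (145bpm 2/4) — PASS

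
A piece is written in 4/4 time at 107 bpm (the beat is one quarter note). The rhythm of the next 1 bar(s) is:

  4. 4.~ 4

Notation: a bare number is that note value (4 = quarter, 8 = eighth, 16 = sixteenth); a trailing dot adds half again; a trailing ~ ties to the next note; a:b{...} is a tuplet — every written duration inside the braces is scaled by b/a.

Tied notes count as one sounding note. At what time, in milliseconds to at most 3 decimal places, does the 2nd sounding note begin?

1. 0.0ms @ 0 + 841.121ms (3/2)
2. 841.121ms @ 3/2 + 1401.869ms (5/2)

note 2 onset = 3/2b = 841.121ms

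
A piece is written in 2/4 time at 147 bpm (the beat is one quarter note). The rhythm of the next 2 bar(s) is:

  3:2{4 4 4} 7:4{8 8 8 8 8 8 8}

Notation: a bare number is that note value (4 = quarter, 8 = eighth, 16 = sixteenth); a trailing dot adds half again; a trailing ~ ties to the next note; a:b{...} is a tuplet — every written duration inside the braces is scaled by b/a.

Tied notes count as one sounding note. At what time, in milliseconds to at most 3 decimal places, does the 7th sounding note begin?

1. 0.0ms @ 0 + 272.109ms (2/3)
2. 272.109ms @ 2/3 + 272.109ms (2/3)
3. 544.218ms @ 4/3 + 272.109ms (2/3)
4. 816.327ms @ 2 + 116.618ms (2/7)
5. 932.945ms @ 16/7 + 116.618ms (2/7)
6. 1049.563ms @ 18/7 + 116.618ms (2/7)
7. 1166.181ms @ 20/7 + 116.618ms (2/7)
8. 1282.799ms @ 22/7 + 116.618ms (2/7)
9. 1399.417ms @ 24/7 + 116.618ms (2/7)
10. 1516.035ms @ 26/7 + 116.618ms (2/7)

note 7 onset = 20/7b = 1166.181ms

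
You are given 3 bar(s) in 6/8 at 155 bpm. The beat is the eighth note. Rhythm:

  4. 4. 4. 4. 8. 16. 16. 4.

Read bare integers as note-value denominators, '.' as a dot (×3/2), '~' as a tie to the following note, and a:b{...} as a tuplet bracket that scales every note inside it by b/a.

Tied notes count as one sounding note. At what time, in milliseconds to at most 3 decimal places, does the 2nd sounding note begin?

1. 0.0ms @ 0 + 1161.29ms (3)
2. 1161.29ms @ 3 + 1161.29ms (3)
3. 2322.581ms @ 6 + 1161.29ms (3)
4. 3483.871ms @ 9 + 1161.29ms (3)
5. 4645.161ms @ 12 + 580.645ms (3/2)
6. 5225.806ms @ 27/2 + 290.323ms (3/4)
7. 5516.129ms @ 57/4 + 290.323ms (3/4)
8. 5806.452ms @ 15 + 1161.29ms (3)

note 2 onset = 3b = 1161.29ms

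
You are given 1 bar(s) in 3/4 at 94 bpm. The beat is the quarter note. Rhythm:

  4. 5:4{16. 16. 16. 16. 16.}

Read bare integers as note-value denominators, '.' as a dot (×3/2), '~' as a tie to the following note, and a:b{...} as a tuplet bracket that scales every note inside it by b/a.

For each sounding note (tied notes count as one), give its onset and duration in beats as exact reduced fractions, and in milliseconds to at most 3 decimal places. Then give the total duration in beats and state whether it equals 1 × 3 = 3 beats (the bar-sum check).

1) 0.0ms=0b +957.447ms=3/2b
2) 957.447ms=3/2b +191.489ms=3/10b
3) 1148.936ms=9/5b +191.489ms=3/10b
4) 1340.426ms=21/10b +191.489ms=3/10b
5) 1531.915ms=12/5b +191.489ms=3/10b
6) 1723.404ms=27/10b +191.489ms=3/10b
Σ=3b of 3 (94bpm 3/4) — PASS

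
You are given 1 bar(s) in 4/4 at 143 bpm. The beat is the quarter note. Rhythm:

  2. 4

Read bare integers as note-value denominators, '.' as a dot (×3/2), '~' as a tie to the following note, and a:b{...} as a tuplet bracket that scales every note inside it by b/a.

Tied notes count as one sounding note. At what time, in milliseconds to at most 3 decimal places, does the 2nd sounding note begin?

1. 0.0ms @ 0 + 1258.741ms (3)
2. 1258.741ms @ 3 + 419.58ms (1)

note 2 onset = 3b = 1258.741ms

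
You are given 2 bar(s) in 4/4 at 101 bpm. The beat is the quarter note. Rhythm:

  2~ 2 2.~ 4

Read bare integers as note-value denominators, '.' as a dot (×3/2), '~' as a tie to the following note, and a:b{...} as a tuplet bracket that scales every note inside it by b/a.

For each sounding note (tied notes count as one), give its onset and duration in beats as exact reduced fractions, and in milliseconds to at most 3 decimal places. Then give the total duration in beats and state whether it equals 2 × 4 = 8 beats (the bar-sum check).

1) 0.0ms=0b +2376.238ms=4b
2) 2376.238ms=4b +2376.238ms=4b
Σ=8b of 8 (101bpm 4/4) — PASS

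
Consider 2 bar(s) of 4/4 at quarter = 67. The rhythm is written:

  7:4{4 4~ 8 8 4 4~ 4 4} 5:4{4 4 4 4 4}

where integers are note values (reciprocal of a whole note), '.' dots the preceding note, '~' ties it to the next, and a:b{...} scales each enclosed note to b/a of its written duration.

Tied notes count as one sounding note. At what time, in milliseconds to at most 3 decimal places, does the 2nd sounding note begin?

note 2 onset = 4/7b = 511.727ms

1. 0.0ms @ 0 + 511.727ms (4/7)
2. 511.727ms @ 4/7 + 767.591ms (6/7)
3. 1279.318ms @ 10/7 + 255.864ms (2/7)
4. 1535.181ms @ 12/7 + 511.727ms (4/7)
5. 2046.908ms @ 16/7 + 1023.454ms (8/7)
6. 3070.362ms @ 24/7 + 511.727ms (4/7)
7. 3582.09ms @ 4 + 716.418ms (4/5)
8. 4298.507ms @ 24/5 + 716.418ms (4/5)
9. 5014.925ms @ 28/5 + 716.418ms (4/5)
10. 5731.343ms @ 32/5 + 716.418ms (4/5)
11. 6447.761ms @ 36/5 + 716.418ms (4/5)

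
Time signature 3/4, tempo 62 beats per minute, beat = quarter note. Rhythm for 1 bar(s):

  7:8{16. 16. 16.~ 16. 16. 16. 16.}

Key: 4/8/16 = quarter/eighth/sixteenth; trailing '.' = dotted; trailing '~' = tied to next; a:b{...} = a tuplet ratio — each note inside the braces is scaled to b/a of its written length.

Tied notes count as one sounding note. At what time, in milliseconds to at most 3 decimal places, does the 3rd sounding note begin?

note 3 onset = 6/7b = 829.493ms

1. 0.0ms @ 0 + 414.747ms (3/7)
2. 414.747ms @ 3/7 + 414.747ms (3/7)
3. 829.493ms @ 6/7 + 829.493ms (6/7)
4. 1658.986ms @ 12/7 + 414.747ms (3/7)
5. 2073.733ms @ 15/7 + 414.747ms (3/7)
6. 2488.479ms @ 18/7 + 414.747ms (3/7)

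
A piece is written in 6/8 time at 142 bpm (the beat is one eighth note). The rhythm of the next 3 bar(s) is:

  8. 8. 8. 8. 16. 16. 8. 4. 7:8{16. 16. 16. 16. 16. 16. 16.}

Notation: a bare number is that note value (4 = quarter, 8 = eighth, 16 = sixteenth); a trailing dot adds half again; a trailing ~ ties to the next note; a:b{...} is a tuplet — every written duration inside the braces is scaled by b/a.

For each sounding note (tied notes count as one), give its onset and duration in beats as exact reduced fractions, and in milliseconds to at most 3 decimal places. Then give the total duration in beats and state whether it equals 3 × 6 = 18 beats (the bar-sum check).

1) 0.0ms=0b +633.803ms=3/2b
2) 633.803ms=3/2b +633.803ms=3/2b
3) 1267.606ms=3b +633.803ms=3/2b
4) 1901.408ms=9/2b +633.803ms=3/2b
5) 2535.211ms=6b +316.901ms=3/4b
6) 2852.113ms=27/4b +316.901ms=3/4b
7) 3169.014ms=15/2b +633.803ms=3/2b
8) 3802.817ms=9b +1267.606ms=3b
9) 5070.423ms=12b +362.173ms=6/7b
10) 5432.596ms=90/7b +362.173ms=6/7b
11) 5794.769ms=96/7b +362.173ms=6/7b
12) 6156.942ms=102/7b +362.173ms=6/7b
13) 6519.115ms=108/7b +362.173ms=6/7b
14) 6881.288ms=114/7b +362.173ms=6/7b
15) 7243.461ms=120/7b +362.173ms=6/7b
Σ=18b of 18 (142bpm 6/8) — PASS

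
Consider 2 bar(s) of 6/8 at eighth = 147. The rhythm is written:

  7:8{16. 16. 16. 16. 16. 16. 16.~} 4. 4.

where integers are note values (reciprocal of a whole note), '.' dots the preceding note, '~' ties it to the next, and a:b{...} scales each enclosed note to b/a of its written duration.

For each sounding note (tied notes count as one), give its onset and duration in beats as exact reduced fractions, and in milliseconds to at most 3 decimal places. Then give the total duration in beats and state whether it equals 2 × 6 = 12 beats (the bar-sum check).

1) 0.0ms=0b +349.854ms=6/7b
2) 349.854ms=6/7b +349.854ms=6/7b
3) 699.708ms=12/7b +349.854ms=6/7b
4) 1049.563ms=18/7b +349.854ms=6/7b
5) 1399.417ms=24/7b +349.854ms=6/7b
6) 1749.271ms=30/7b +349.854ms=6/7b
7) 2099.125ms=36/7b +1574.344ms=27/7b
8) 3673.469ms=9b +1224.49ms=3b
Σ=12b of 12 (147bpm 6/8) — PASS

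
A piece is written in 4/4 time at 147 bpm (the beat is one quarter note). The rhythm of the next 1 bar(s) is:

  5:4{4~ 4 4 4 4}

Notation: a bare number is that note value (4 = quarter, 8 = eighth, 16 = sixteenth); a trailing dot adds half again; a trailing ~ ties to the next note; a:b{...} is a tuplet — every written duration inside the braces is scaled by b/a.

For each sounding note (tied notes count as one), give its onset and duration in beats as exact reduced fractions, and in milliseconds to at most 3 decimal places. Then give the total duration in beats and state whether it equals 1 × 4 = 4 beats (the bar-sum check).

1) 0.0ms=0b +653.061ms=8/5b
2) 653.061ms=8/5b +326.531ms=4/5b
3) 979.592ms=12/5b +326.531ms=4/5b
4) 1306.122ms=16/5b +326.531ms=4/5b
Σ=4b of 4 (147bpm 4/4) — PASS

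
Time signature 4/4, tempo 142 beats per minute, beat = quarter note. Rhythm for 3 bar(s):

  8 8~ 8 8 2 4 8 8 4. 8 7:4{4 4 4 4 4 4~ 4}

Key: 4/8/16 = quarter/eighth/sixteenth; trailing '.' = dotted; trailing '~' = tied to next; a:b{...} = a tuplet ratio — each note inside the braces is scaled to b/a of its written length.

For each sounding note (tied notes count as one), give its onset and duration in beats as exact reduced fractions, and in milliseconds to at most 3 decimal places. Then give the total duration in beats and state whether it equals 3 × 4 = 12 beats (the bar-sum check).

1) 0.0ms=0b +211.268ms=1/2b
2) 211.268ms=1/2b +422.535ms=1b
3) 633.803ms=3/2b +211.268ms=1/2b
4) 845.07ms=2b +845.07ms=2b
5) 1690.141ms=4b +422.535ms=1b
6) 2112.676ms=5b +211.268ms=1/2b
7) 2323.944ms=11/2b +211.268ms=1/2b
8) 2535.211ms=6b +633.803ms=3/2b
9) 3169.014ms=15/2b +211.268ms=1/2b
10) 3380.282ms=8b +241.449ms=4/7b
11) 3621.73ms=60/7b +241.449ms=4/7b
12) 3863.179ms=64/7b +241.449ms=4/7b
13) 4104.628ms=68/7b +241.449ms=4/7b
14) 4346.076ms=72/7b +241.449ms=4/7b
15) 4587.525ms=76/7b +482.897ms=8/7b
Σ=12b of 12 (142bpm 4/4) — PASS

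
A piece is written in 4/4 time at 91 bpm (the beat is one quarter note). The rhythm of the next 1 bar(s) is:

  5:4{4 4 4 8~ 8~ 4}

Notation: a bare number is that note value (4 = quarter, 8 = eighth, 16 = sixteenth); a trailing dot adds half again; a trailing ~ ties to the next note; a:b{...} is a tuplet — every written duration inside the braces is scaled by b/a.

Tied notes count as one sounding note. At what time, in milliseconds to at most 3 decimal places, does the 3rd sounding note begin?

note 3 onset = 8/5b = 1054.945ms

1. 0.0ms @ 0 + 527.473ms (4/5)
2. 527.473ms @ 4/5 + 527.473ms (4/5)
3. 1054.945ms @ 8/5 + 527.473ms (4/5)
4. 1582.418ms @ 12/5 + 1054.945ms (8/5)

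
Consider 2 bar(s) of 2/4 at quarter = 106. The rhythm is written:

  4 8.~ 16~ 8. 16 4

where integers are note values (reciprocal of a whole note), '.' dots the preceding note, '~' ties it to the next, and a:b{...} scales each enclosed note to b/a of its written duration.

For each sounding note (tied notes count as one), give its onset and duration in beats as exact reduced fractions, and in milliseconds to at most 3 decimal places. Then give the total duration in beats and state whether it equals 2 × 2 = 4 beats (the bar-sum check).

1) 0.0ms=0b +566.038ms=1b
2) 566.038ms=1b +990.566ms=7/4b
3) 1556.604ms=11/4b +141.509ms=1/4b
4) 1698.113ms=3b +566.038ms=1b
Σ=4b of 4 (106bpm 2/4) — PASS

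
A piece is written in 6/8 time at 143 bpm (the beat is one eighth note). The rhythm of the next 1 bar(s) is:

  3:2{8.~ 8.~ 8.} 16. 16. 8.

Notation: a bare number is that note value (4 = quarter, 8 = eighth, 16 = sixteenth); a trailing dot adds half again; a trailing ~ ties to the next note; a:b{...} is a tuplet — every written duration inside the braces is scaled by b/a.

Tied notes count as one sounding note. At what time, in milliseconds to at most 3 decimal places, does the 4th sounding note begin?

1. 0.0ms @ 0 + 1258.741ms (3)
2. 1258.741ms @ 3 + 314.685ms (3/4)
3. 1573.427ms @ 15/4 + 314.685ms (3/4)
4. 1888.112ms @ 9/2 + 629.371ms (3/2)

note 4 onset = 9/2b = 1888.112ms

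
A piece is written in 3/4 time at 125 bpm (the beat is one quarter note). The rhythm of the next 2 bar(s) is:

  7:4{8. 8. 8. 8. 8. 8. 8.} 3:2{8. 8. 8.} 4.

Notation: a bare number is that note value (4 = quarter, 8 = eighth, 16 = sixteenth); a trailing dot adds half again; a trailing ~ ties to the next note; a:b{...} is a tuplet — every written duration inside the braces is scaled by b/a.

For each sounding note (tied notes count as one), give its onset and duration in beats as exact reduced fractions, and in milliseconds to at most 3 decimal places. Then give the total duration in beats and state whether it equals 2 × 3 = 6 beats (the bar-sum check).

1) 0.0ms=0b +205.714ms=3/7b
2) 205.714ms=3/7b +205.714ms=3/7b
3) 411.429ms=6/7b +205.714ms=3/7b
4) 617.143ms=9/7b +205.714ms=3/7b
5) 822.857ms=12/7b +205.714ms=3/7b
6) 1028.571ms=15/7b +205.714ms=3/7b
7) 1234.286ms=18/7b +205.714ms=3/7b
8) 1440.0ms=3b +240.0ms=1/2b
9) 1680.0ms=7/2b +240.0ms=1/2b
10) 1920.0ms=4b +240.0ms=1/2b
11) 2160.0ms=9/2b +720.0ms=3/2b
Σ=6b of 6 (125bpm 3/4) — PASS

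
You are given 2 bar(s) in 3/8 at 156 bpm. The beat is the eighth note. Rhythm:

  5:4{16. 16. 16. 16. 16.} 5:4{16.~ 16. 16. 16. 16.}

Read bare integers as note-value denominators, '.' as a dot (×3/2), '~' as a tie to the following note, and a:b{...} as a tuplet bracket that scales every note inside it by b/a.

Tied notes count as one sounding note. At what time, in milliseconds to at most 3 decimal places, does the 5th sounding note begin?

1. 0.0ms @ 0 + 230.769ms (3/5)
2. 230.769ms @ 3/5 + 230.769ms (3/5)
3. 461.538ms @ 6/5 + 230.769ms (3/5)
4. 692.308ms @ 9/5 + 230.769ms (3/5)
5. 923.077ms @ 12/5 + 230.769ms (3/5)
6. 1153.846ms @ 3 + 461.538ms (6/5)
7. 1615.385ms @ 21/5 + 230.769ms (3/5)
8. 1846.154ms @ 24/5 + 230.769ms (3/5)
9. 2076.923ms @ 27/5 + 230.769ms (3/5)

note 5 onset = 12/5b = 923.077ms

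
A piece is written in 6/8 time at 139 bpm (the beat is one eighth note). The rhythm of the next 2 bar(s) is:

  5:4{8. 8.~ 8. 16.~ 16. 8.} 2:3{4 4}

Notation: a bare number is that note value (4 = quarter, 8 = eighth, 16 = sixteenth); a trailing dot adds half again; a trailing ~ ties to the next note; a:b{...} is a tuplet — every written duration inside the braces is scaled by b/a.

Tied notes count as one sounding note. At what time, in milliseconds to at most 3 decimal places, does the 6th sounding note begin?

1. 0.0ms @ 0 + 517.986ms (6/5)
2. 517.986ms @ 6/5 + 1035.971ms (12/5)
3. 1553.957ms @ 18/5 + 517.986ms (6/5)
4. 2071.942ms @ 24/5 + 517.986ms (6/5)
5. 2589.928ms @ 6 + 1294.964ms (3)
6. 3884.892ms @ 9 + 1294.964ms (3)

note 6 onset = 9b = 3884.892ms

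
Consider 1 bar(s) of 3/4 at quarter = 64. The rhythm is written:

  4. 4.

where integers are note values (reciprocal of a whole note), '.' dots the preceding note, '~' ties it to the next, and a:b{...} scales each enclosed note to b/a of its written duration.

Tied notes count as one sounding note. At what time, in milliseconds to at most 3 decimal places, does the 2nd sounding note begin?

1. 0.0ms @ 0 + 1406.25ms (3/2)
2. 1406.25ms @ 3/2 + 1406.25ms (3/2)

note 2 onset = 3/2b = 1406.25ms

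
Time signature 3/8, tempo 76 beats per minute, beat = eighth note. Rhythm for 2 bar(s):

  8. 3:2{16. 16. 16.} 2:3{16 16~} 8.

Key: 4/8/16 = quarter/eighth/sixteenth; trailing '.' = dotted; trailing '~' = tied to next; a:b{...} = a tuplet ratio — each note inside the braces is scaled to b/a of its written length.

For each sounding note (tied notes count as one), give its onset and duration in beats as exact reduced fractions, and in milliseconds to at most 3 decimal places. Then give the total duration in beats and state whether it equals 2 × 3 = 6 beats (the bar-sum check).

1) 0.0ms=0b +1184.211ms=3/2b
2) 1184.211ms=3/2b +394.737ms=1/2b
3) 1578.947ms=2b +394.737ms=1/2b
4) 1973.684ms=5/2b +394.737ms=1/2b
5) 2368.421ms=3b +592.105ms=3/4b
6) 2960.526ms=15/4b +1776.316ms=9/4b
Σ=6b of 6 (76bpm 3/8) — PASS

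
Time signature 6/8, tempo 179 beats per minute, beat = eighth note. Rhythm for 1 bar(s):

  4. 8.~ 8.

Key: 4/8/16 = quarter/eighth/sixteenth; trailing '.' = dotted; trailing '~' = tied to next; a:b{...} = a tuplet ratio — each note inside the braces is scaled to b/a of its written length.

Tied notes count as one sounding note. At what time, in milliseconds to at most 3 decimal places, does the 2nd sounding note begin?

1. 0.0ms @ 0 + 1005.587ms (3)
2. 1005.587ms @ 3 + 1005.587ms (3)

note 2 onset = 3b = 1005.587ms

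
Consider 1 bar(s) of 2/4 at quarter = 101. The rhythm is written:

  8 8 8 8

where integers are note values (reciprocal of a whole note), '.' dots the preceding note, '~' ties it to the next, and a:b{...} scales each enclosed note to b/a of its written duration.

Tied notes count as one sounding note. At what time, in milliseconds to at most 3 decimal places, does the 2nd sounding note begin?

1. 0.0ms @ 0 + 297.03ms (1/2)
2. 297.03ms @ 1/2 + 297.03ms (1/2)
3. 594.059ms @ 1 + 297.03ms (1/2)
4. 891.089ms @ 3/2 + 297.03ms (1/2)

note 2 onset = 1/2b = 297.03ms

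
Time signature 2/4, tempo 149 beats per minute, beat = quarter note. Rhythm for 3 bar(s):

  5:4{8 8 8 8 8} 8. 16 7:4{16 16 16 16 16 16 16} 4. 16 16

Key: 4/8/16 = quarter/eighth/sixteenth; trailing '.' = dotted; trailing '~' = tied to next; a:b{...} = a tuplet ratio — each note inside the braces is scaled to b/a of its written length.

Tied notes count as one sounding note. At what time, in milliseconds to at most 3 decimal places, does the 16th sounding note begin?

1. 0.0ms @ 0 + 161.074ms (2/5)
2. 161.074ms @ 2/5 + 161.074ms (2/5)
3. 322.148ms @ 4/5 + 161.074ms (2/5)
4. 483.221ms @ 6/5 + 161.074ms (2/5)
5. 644.295ms @ 8/5 + 161.074ms (2/5)
6. 805.369ms @ 2 + 302.013ms (3/4)
7. 1107.383ms @ 11/4 + 100.671ms (1/4)
8. 1208.054ms @ 3 + 57.526ms (1/7)
9. 1265.58ms @ 22/7 + 57.526ms (1/7)
10. 1323.106ms @ 23/7 + 57.526ms (1/7)
11. 1380.633ms @ 24/7 + 57.526ms (1/7)
12. 1438.159ms @ 25/7 + 57.526ms (1/7)
13. 1495.686ms @ 26/7 + 57.526ms (1/7)
14. 1553.212ms @ 27/7 + 57.526ms (1/7)
15. 1610.738ms @ 4 + 604.027ms (3/2)
16. 2214.765ms @ 11/2 + 100.671ms (1/4)
17. 2315.436ms @ 23/4 + 100.671ms (1/4)

note 16 onset = 11/2b = 2214.765ms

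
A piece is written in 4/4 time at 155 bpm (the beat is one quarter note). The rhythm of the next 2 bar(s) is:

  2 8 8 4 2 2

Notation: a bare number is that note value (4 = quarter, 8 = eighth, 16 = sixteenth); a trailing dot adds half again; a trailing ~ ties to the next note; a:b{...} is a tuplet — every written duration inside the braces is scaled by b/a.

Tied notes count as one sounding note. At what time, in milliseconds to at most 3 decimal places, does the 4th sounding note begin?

1. 0.0ms @ 0 + 774.194ms (2)
2. 774.194ms @ 2 + 193.548ms (1/2)
3. 967.742ms @ 5/2 + 193.548ms (1/2)
4. 1161.29ms @ 3 + 387.097ms (1)
5. 1548.387ms @ 4 + 774.194ms (2)
6. 2322.581ms @ 6 + 774.194ms (2)

note 4 onset = 3b = 1161.29ms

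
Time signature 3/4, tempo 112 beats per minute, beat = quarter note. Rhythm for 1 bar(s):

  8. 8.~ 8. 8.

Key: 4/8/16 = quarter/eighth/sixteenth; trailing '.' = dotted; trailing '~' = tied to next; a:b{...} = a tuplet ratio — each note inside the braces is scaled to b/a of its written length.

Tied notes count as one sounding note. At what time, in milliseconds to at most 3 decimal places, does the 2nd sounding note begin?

1. 0.0ms @ 0 + 401.786ms (3/4)
2. 401.786ms @ 3/4 + 803.571ms (3/2)
3. 1205.357ms @ 9/4 + 401.786ms (3/4)

note 2 onset = 3/4b = 401.786ms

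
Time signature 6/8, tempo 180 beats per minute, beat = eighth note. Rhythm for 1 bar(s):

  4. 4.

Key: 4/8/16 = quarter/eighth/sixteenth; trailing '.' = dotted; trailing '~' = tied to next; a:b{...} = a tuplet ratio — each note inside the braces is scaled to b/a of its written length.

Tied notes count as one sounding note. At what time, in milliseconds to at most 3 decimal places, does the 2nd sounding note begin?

1. 0.0ms @ 0 + 1000.0ms (3)
2. 1000.0ms @ 3 + 1000.0ms (3)

note 2 onset = 3b = 1000.0ms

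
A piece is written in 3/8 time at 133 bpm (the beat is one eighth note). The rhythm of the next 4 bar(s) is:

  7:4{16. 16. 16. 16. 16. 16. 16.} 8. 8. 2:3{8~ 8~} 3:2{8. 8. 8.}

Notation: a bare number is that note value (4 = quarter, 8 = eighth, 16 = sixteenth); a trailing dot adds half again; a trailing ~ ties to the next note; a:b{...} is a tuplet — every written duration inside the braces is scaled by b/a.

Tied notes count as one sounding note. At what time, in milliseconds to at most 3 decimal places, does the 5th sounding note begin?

note 5 onset = 12/7b = 773.362ms

1. 0.0ms @ 0 + 193.34ms (3/7)
2. 193.34ms @ 3/7 + 193.34ms (3/7)
3. 386.681ms @ 6/7 + 193.34ms (3/7)
4. 580.021ms @ 9/7 + 193.34ms (3/7)
5. 773.362ms @ 12/7 + 193.34ms (3/7)
6. 966.702ms @ 15/7 + 193.34ms (3/7)
7. 1160.043ms @ 18/7 + 193.34ms (3/7)
8. 1353.383ms @ 3 + 676.692ms (3/2)
9. 2030.075ms @ 9/2 + 676.692ms (3/2)
10. 2706.767ms @ 6 + 1804.511ms (4)
11. 4511.278ms @ 10 + 451.128ms (1)
12. 4962.406ms @ 11 + 451.128ms (1)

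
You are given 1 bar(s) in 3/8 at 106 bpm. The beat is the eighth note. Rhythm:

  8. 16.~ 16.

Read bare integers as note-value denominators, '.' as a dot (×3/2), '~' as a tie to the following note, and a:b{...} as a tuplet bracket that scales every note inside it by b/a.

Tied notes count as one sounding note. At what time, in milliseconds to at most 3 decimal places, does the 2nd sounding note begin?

note 2 onset = 3/2b = 849.057ms

1. 0.0ms @ 0 + 849.057ms (3/2)
2. 849.057ms @ 3/2 + 849.057ms (3/2)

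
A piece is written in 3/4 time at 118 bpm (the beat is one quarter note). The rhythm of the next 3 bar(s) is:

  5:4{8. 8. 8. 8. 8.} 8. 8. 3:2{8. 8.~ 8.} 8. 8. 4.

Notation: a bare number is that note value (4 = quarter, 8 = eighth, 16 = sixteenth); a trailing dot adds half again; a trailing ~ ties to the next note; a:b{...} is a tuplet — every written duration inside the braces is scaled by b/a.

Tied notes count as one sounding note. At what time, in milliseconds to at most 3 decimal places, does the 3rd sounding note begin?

1. 0.0ms @ 0 + 305.085ms (3/5)
2. 305.085ms @ 3/5 + 305.085ms (3/5)
3. 610.169ms @ 6/5 + 305.085ms (3/5)
4. 915.254ms @ 9/5 + 305.085ms (3/5)
5. 1220.339ms @ 12/5 + 305.085ms (3/5)
6. 1525.424ms @ 3 + 381.356ms (3/4)
7. 1906.78ms @ 15/4 + 381.356ms (3/4)
8. 2288.136ms @ 9/2 + 254.237ms (1/2)
9. 2542.373ms @ 5 + 508.475ms (1)
10. 3050.847ms @ 6 + 381.356ms (3/4)
11. 3432.203ms @ 27/4 + 381.356ms (3/4)
12. 3813.559ms @ 15/2 + 762.712ms (3/2)

note 3 onset = 6/5b = 610.169ms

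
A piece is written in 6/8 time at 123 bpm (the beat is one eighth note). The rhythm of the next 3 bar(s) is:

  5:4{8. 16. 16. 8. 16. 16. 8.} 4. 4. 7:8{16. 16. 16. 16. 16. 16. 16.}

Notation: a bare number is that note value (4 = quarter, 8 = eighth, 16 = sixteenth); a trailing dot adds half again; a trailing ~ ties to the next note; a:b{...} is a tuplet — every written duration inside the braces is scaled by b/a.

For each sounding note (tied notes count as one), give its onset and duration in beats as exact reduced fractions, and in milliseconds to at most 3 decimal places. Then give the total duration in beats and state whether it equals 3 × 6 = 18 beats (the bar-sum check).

1) 0.0ms=0b +585.366ms=6/5b
2) 585.366ms=6/5b +292.683ms=3/5b
3) 878.049ms=9/5b +292.683ms=3/5b
4) 1170.732ms=12/5b +585.366ms=6/5b
5) 1756.098ms=18/5b +292.683ms=3/5b
6) 2048.78ms=21/5b +292.683ms=3/5b
7) 2341.463ms=24/5b +585.366ms=6/5b
8) 2926.829ms=6b +1463.415ms=3b
9) 4390.244ms=9b +1463.415ms=3b
10) 5853.659ms=12b +418.118ms=6/7b
11) 6271.777ms=90/7b +418.118ms=6/7b
12) 6689.895ms=96/7b +418.118ms=6/7b
13) 7108.014ms=102/7b +418.118ms=6/7b
14) 7526.132ms=108/7b +418.118ms=6/7b
15) 7944.251ms=114/7b +418.118ms=6/7b
16) 8362.369ms=120/7b +418.118ms=6/7b
Σ=18b of 18 (123bpm 6/8) — PASS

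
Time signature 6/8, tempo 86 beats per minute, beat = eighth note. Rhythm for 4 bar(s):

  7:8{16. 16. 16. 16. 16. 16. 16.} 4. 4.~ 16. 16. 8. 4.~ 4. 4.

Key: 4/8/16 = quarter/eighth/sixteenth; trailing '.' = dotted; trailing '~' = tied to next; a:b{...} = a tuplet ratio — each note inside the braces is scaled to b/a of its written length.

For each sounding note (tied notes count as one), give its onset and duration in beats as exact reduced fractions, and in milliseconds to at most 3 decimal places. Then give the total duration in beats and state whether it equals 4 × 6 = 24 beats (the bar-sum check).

1) 0.0ms=0b +598.007ms=6/7b
2) 598.007ms=6/7b +598.007ms=6/7b
3) 1196.013ms=12/7b +598.007ms=6/7b
4) 1794.02ms=18/7b +598.007ms=6/7b
5) 2392.027ms=24/7b +598.007ms=6/7b
6) 2990.033ms=30/7b +598.007ms=6/7b
7) 3588.04ms=36/7b +598.007ms=6/7b
8) 4186.047ms=6b +2093.023ms=3b
9) 6279.07ms=9b +2616.279ms=15/4b
10) 8895.349ms=51/4b +523.256ms=3/4b
11) 9418.605ms=27/2b +1046.512ms=3/2b
12) 10465.116ms=15b +4186.047ms=6b
13) 14651.163ms=21b +2093.023ms=3b
Σ=24b of 24 (86bpm 6/8) — PASS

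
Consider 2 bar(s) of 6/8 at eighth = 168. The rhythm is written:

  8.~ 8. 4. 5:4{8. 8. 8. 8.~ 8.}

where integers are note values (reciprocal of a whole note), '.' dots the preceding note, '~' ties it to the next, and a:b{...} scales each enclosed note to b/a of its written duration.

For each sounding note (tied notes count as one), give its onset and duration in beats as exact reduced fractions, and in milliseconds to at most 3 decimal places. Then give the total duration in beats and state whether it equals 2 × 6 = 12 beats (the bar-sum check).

1) 0.0ms=0b +1071.429ms=3b
2) 1071.429ms=3b +1071.429ms=3b
3) 2142.857ms=6b +428.571ms=6/5b
4) 2571.429ms=36/5b +428.571ms=6/5b
5) 3000.0ms=42/5b +428.571ms=6/5b
6) 3428.571ms=48/5b +857.143ms=12/5b
Σ=12b of 12 (168bpm 6/8) — PASS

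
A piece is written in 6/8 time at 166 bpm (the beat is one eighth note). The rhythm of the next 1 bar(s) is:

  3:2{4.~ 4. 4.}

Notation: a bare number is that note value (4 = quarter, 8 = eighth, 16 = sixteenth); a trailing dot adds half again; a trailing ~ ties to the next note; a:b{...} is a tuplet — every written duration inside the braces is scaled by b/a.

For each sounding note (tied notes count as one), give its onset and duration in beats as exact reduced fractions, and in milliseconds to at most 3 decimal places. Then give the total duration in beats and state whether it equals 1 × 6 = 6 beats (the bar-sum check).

1) 0.0ms=0b +1445.783ms=4b
2) 1445.783ms=4b +722.892ms=2b
Σ=6b of 6 (166bpm 6/8) — PASS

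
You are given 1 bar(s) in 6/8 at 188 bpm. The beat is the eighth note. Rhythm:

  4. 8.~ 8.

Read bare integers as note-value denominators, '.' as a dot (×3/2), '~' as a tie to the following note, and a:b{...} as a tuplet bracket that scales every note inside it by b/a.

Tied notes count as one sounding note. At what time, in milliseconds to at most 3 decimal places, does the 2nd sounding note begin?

note 2 onset = 3b = 957.447ms

1. 0.0ms @ 0 + 957.447ms (3)
2. 957.447ms @ 3 + 957.447ms (3)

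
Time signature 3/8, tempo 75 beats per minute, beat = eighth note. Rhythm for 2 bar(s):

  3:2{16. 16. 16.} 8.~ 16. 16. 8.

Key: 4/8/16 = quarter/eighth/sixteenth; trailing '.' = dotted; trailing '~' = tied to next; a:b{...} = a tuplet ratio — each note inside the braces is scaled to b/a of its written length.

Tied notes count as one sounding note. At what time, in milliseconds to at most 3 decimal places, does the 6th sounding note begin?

note 6 onset = 9/2b = 3600.0ms

1. 0.0ms @ 0 + 400.0ms (1/2)
2. 400.0ms @ 1/2 + 400.0ms (1/2)
3. 800.0ms @ 1 + 400.0ms (1/2)
4. 1200.0ms @ 3/2 + 1800.0ms (9/4)
5. 3000.0ms @ 15/4 + 600.0ms (3/4)
6. 3600.0ms @ 9/2 + 1200.0ms (3/2)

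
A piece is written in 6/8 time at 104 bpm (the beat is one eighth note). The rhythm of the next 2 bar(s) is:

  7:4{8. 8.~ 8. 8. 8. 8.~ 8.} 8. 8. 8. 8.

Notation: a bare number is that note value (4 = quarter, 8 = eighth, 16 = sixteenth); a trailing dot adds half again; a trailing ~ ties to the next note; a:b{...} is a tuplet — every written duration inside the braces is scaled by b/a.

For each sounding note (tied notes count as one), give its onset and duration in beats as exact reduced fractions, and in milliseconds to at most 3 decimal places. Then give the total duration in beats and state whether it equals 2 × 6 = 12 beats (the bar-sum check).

1) 0.0ms=0b +494.505ms=6/7b
2) 494.505ms=6/7b +989.011ms=12/7b
3) 1483.516ms=18/7b +494.505ms=6/7b
4) 1978.022ms=24/7b +494.505ms=6/7b
5) 2472.527ms=30/7b +989.011ms=12/7b
6) 3461.538ms=6b +865.385ms=3/2b
7) 4326.923ms=15/2b +865.385ms=3/2b
8) 5192.308ms=9b +865.385ms=3/2b
9) 6057.692ms=21/2b +865.385ms=3/2b
Σ=12b of 12 (104bpm 6/8) — PASS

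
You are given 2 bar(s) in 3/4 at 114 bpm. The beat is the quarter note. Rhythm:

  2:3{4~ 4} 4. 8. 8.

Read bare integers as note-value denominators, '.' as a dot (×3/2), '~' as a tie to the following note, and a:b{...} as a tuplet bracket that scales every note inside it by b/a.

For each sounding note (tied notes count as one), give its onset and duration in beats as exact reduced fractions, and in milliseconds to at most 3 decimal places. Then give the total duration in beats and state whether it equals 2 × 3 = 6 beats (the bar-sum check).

1) 0.0ms=0b +1578.947ms=3b
2) 1578.947ms=3b +789.474ms=3/2b
3) 2368.421ms=9/2b +394.737ms=3/4b
4) 2763.158ms=21/4b +394.737ms=3/4b
Σ=6b of 6 (114bpm 3/4) — PASS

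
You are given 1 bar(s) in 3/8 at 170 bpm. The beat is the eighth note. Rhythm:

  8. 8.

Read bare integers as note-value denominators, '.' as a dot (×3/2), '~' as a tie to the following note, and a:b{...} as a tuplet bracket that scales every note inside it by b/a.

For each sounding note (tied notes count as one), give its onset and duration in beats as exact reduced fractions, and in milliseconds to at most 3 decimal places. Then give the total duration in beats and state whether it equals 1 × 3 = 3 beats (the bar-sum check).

1) 0.0ms=0b +529.412ms=3/2b
2) 529.412ms=3/2b +529.412ms=3/2b
Σ=3b of 3 (170bpm 3/8) — PASS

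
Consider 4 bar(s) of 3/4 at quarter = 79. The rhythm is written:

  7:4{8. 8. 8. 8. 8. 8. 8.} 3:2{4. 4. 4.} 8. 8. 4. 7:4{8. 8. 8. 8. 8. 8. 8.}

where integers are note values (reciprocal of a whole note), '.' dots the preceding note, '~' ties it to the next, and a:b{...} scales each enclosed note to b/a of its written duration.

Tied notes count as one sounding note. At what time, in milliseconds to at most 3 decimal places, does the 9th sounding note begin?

note 9 onset = 4b = 3037.975ms

1. 0.0ms @ 0 + 325.497ms (3/7)
2. 325.497ms @ 3/7 + 325.497ms (3/7)
3. 650.995ms @ 6/7 + 325.497ms (3/7)
4. 976.492ms @ 9/7 + 325.497ms (3/7)
5. 1301.989ms @ 12/7 + 325.497ms (3/7)
6. 1627.486ms @ 15/7 + 325.497ms (3/7)
7. 1952.984ms @ 18/7 + 325.497ms (3/7)
8. 2278.481ms @ 3 + 759.494ms (1)
9. 3037.975ms @ 4 + 759.494ms (1)
10. 3797.468ms @ 5 + 759.494ms (1)
11. 4556.962ms @ 6 + 569.62ms (3/4)
12. 5126.582ms @ 27/4 + 569.62ms (3/4)
13. 5696.203ms @ 15/2 + 1139.241ms (3/2)
14. 6835.443ms @ 9 + 325.497ms (3/7)
15. 7160.94ms @ 66/7 + 325.497ms (3/7)
16. 7486.438ms @ 69/7 + 325.497ms (3/7)
17. 7811.935ms @ 72/7 + 325.497ms (3/7)
18. 8137.432ms @ 75/7 + 325.497ms (3/7)
19. 8462.929ms @ 78/7 + 325.497ms (3/7)
20. 8788.427ms @ 81/7 + 325.497ms (3/7)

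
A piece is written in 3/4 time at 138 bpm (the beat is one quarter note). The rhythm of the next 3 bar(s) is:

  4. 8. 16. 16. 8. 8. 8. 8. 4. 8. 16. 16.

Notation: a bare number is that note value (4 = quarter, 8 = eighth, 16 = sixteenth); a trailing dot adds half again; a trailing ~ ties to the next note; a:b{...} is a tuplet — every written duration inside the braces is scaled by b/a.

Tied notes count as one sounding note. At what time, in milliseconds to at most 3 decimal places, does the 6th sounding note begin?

note 6 onset = 15/4b = 1630.435ms

1. 0.0ms @ 0 + 652.174ms (3/2)
2. 652.174ms @ 3/2 + 326.087ms (3/4)
3. 978.261ms @ 9/4 + 163.043ms (3/8)
4. 1141.304ms @ 21/8 + 163.043ms (3/8)
5. 1304.348ms @ 3 + 326.087ms (3/4)
6. 1630.435ms @ 15/4 + 326.087ms (3/4)
7. 1956.522ms @ 9/2 + 326.087ms (3/4)
8. 2282.609ms @ 21/4 + 326.087ms (3/4)
9. 2608.696ms @ 6 + 652.174ms (3/2)
10. 3260.87ms @ 15/2 + 326.087ms (3/4)
11. 3586.957ms @ 33/4 + 163.043ms (3/8)
12. 3750.0ms @ 69/8 + 163.043ms (3/8)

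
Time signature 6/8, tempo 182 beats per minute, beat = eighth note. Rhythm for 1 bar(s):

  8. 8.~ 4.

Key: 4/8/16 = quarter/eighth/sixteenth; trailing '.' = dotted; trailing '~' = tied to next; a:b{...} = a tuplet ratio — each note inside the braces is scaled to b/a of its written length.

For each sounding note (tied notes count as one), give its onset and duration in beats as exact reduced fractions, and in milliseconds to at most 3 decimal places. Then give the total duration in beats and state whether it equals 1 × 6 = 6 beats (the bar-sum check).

1) 0.0ms=0b +494.505ms=3/2b
2) 494.505ms=3/2b +1483.516ms=9/2b
Σ=6b of 6 (182bpm 6/8) — PASS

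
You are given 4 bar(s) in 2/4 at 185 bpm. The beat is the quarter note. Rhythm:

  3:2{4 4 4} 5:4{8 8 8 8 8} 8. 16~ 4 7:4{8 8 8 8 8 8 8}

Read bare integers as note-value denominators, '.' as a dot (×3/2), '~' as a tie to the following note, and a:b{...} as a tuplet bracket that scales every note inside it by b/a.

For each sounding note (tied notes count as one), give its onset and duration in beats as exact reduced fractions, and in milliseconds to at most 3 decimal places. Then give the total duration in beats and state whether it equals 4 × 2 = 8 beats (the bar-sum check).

1) 0.0ms=0b +216.216ms=2/3b
2) 216.216ms=2/3b +216.216ms=2/3b
3) 432.432ms=4/3b +216.216ms=2/3b
4) 648.649ms=2b +129.73ms=2/5b
5) 778.378ms=12/5b +129.73ms=2/5b
6) 908.108ms=14/5b +129.73ms=2/5b
7) 1037.838ms=16/5b +129.73ms=2/5b
8) 1167.568ms=18/5b +129.73ms=2/5b
9) 1297.297ms=4b +243.243ms=3/4b
10) 1540.541ms=19/4b +405.405ms=5/4b
11) 1945.946ms=6b +92.664ms=2/7b
12) 2038.61ms=44/7b +92.664ms=2/7b
13) 2131.274ms=46/7b +92.664ms=2/7b
14) 2223.938ms=48/7b +92.664ms=2/7b
15) 2316.602ms=50/7b +92.664ms=2/7b
16) 2409.266ms=52/7b +92.664ms=2/7b
17) 2501.931ms=54/7b +92.664ms=2/7b
Σ=8b of 8 (185bpm 2/4) — PASS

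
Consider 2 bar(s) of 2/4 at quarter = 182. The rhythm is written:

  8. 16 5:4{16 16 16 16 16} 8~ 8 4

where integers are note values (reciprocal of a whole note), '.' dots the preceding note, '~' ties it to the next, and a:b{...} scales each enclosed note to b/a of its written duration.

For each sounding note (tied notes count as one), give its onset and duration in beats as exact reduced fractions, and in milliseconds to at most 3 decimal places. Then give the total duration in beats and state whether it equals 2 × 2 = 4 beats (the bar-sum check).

1) 0.0ms=0b +247.253ms=3/4b
2) 247.253ms=3/4b +82.418ms=1/4b
3) 329.67ms=1b +65.934ms=1/5b
4) 395.604ms=6/5b +65.934ms=1/5b
5) 461.538ms=7/5b +65.934ms=1/5b
6) 527.473ms=8/5b +65.934ms=1/5b
7) 593.407ms=9/5b +65.934ms=1/5b
8) 659.341ms=2b +329.67ms=1b
9) 989.011ms=3b +329.67ms=1b
Σ=4b of 4 (182bpm 2/4) — PASS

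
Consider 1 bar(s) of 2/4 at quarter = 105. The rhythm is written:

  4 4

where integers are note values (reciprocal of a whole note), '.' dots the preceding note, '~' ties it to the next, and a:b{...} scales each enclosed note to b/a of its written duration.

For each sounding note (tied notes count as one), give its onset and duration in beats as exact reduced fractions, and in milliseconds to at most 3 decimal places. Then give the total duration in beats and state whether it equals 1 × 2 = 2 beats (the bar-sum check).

1) 0.0ms=0b +571.429ms=1b
2) 571.429ms=1b +571.429ms=1b
Σ=2b of 2 (105bpm 2/4) — PASS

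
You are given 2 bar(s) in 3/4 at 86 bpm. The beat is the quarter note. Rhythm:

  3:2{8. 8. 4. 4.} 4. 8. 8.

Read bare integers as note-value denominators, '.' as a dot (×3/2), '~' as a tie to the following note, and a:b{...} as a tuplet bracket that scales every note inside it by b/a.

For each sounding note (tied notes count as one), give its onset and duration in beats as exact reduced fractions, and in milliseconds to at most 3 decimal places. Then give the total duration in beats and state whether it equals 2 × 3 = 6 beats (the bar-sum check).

1) 0.0ms=0b +348.837ms=1/2b
2) 348.837ms=1/2b +348.837ms=1/2b
3) 697.674ms=1b +697.674ms=1b
4) 1395.349ms=2b +697.674ms=1b
5) 2093.023ms=3b +1046.512ms=3/2b
6) 3139.535ms=9/2b +523.256ms=3/4b
7) 3662.791ms=21/4b +523.256ms=3/4b
Σ=6b of 6 (86bpm 3/4) — PASS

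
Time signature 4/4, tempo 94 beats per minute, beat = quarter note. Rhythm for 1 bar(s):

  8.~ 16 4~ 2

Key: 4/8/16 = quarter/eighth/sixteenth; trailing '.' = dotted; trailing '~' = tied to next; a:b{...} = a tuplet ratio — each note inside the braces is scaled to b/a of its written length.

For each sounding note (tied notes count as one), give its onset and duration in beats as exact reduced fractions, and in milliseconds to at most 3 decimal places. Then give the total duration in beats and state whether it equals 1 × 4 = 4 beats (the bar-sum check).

1) 0.0ms=0b +638.298ms=1b
2) 638.298ms=1b +1914.894ms=3b
Σ=4b of 4 (94bpm 4/4) — PASS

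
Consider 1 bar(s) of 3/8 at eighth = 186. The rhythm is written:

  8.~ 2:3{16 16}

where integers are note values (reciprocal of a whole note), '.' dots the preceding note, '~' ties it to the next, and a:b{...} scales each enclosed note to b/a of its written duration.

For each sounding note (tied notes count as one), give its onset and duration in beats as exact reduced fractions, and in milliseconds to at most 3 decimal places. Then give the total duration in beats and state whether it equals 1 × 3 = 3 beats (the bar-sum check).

1) 0.0ms=0b +725.806ms=9/4b
2) 725.806ms=9/4b +241.935ms=3/4b
Σ=3b of 3 (186bpm 3/8) — PASS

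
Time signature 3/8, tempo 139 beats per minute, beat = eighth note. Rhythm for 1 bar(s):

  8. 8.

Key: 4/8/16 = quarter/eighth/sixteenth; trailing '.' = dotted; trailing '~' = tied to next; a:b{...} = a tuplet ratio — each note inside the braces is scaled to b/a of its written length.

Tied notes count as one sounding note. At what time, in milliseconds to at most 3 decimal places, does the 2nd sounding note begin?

1. 0.0ms @ 0 + 647.482ms (3/2)
2. 647.482ms @ 3/2 + 647.482ms (3/2)

note 2 onset = 3/2b = 647.482ms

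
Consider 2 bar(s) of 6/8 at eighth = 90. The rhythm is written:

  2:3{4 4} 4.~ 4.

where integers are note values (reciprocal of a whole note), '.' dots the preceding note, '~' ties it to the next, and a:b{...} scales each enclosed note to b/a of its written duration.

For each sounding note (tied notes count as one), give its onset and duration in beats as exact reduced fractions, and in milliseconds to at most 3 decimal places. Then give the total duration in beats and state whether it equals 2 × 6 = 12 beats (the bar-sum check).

1) 0.0ms=0b +2000.0ms=3b
2) 2000.0ms=3b +2000.0ms=3b
3) 4000.0ms=6b +4000.0ms=6b
Σ=12b of 12 (90bpm 6/8) — PASS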